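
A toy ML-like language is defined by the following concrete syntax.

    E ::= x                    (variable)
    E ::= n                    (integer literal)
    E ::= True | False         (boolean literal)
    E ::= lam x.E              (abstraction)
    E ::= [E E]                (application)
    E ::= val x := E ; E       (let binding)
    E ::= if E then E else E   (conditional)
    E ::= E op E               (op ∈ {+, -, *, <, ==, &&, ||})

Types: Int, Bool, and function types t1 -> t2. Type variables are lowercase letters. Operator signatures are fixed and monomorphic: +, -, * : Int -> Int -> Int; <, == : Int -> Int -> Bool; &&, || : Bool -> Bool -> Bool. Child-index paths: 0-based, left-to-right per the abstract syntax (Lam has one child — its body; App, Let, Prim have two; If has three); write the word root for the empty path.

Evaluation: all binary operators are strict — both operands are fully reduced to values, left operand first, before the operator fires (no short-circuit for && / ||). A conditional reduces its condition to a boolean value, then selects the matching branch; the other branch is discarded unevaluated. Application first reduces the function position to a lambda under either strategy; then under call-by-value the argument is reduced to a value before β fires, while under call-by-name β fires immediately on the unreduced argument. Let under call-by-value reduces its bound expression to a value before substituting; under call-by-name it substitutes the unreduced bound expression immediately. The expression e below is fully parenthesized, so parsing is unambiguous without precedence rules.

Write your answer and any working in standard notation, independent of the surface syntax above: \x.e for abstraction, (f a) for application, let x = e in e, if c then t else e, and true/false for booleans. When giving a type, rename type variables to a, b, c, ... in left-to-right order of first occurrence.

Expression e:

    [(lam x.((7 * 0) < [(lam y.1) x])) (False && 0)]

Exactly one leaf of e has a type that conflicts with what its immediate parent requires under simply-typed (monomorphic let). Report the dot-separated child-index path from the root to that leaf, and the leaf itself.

Working:
  unify Int ~ Int
  unify Int ~ Int
  unify Int ~ Int
\y._ : b -> Int
x : a
  unify b -> Int ~ a -> c
  unify b ~ a
  unify Int ~ c
_ _ : Int
  unify Int ~ Int
\x._ : a -> Bool
  unify Bool ~ Bool
  unify Int ~ Bool
  FAIL: mismatch Int ~ Bool

Answer: 1.1 : 0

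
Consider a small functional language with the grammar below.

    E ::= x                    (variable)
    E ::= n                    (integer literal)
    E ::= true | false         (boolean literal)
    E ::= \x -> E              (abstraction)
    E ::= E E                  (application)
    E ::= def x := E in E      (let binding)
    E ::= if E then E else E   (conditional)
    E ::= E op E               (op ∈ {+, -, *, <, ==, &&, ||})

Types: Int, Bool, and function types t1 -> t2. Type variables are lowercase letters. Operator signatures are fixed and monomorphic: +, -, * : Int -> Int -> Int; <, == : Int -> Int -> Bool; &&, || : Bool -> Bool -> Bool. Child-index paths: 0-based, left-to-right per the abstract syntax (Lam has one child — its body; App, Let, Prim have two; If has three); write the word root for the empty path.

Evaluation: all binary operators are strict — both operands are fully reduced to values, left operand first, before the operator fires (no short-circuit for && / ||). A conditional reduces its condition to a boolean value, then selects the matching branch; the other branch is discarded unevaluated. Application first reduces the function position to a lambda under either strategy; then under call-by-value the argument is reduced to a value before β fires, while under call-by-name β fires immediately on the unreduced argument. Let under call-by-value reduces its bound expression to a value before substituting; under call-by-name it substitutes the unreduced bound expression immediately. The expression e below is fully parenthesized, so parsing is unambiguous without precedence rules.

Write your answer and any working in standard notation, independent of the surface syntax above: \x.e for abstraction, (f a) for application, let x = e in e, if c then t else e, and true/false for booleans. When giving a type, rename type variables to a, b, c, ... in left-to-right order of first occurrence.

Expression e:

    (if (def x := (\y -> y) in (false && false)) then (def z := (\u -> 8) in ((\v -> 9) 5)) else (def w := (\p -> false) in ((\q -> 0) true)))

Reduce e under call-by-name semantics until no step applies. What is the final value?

Trace:
step 0: (if (let x = (\y.y) in (false && false)) then (let z = (\u.8) in ((\v.9) 5)) else (let w = (\p.false) in ((\q.0) true)))
step 1: [let@0] (if (false && false) then (let z = (\u.8) in ((\v.9) 5)) else (let w = (\p.false) in ((\q.0) true)))
step 2: [delta@0] (if false then (let z = (\u.8) in ((\v.9) 5)) else (let w = (\p.false) in ((\q.0) true)))
step 3: [if@root] (let w = (\p.false) in ((\q.0) true))
step 4: [let@root] ((\q.0) true)
step 5: [beta@root] 0

Answer: 0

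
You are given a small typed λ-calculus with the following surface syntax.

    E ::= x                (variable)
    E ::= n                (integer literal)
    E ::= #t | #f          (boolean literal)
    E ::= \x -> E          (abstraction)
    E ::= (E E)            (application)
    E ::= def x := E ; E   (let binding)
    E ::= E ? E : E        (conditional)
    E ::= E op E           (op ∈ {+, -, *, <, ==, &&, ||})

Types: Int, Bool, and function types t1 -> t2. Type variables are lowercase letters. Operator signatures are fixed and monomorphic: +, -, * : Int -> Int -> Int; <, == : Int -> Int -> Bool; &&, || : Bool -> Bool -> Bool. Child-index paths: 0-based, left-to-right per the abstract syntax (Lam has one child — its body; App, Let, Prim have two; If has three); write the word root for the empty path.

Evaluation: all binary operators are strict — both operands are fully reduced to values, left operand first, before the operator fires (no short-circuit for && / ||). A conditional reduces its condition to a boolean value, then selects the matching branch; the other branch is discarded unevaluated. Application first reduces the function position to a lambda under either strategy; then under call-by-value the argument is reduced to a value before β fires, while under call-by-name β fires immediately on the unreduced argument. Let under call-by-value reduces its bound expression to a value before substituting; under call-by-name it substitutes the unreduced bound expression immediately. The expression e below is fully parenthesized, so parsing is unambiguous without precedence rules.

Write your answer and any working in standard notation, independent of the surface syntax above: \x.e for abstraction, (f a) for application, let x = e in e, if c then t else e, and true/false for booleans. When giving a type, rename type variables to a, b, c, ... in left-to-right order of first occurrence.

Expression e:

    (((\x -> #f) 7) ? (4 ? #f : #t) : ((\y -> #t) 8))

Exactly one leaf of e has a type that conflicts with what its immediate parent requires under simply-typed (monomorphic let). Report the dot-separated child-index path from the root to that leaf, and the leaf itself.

Answer: 1.0 : 4

Working:
\x._ : a -> Bool
  unify a -> Bool ~ Int -> b
  unify a ~ Int
  unify Bool ~ b
_ _ : Bool
  unify Bool ~ Bool
  unify Int ~ Bool
  FAIL: mismatch Int ~ Bool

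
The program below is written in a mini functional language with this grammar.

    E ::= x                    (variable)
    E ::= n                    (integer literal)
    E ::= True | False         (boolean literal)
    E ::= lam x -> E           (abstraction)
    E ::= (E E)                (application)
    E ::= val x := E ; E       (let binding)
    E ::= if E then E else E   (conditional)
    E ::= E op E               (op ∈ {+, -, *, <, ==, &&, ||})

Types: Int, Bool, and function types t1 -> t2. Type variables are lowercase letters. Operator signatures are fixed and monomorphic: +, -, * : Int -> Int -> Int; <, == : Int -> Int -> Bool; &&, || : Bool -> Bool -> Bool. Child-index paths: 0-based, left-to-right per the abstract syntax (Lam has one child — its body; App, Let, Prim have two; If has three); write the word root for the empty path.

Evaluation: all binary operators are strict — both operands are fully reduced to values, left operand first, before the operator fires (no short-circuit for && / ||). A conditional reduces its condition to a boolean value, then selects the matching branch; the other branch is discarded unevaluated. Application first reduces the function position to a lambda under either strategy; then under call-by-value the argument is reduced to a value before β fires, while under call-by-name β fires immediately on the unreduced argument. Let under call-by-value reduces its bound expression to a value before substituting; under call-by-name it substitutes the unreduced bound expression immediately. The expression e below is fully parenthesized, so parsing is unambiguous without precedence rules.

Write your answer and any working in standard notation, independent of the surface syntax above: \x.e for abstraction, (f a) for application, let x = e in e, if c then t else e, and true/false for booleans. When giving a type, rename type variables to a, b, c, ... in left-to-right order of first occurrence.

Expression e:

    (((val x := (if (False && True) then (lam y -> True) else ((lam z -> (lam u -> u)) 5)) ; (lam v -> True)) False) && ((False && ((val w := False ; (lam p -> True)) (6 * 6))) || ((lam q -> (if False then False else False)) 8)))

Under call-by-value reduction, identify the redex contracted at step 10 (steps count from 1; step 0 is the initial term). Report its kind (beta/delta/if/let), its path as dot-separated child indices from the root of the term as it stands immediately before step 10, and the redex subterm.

Answer: beta at 1.1 : ((\q.(if false then false else false)) 8)

Trace:
step 0: (((let x = (if (false && true) then (\y.true) else ((\z.(\u.u)) 5)) in (\v.true)) false) && ((false && ((let w = false in (\p.true)) (6 * 6))) || ((\q.(if false then false else false)) 8)))
step 1: [delta@0.0.0.0] (((let x = (if false then (\y.true) else ((\z.(\u.u)) 5)) in (\v.true)) false) && ((false && ((let w = false in (\p.true)) (6 * 6))) || ((\q.(if false then false else false)) 8)))
step 2: [if@0.0.0] (((let x = ((\z.(\u.u)) 5) in (\v.true)) false) && ((false && ((let w = false in (\p.true)) (6 * 6))) || ((\q.(if false then false else false)) 8)))
step 3: [beta@0.0.0] (((let x = (\u.u) in (\v.true)) false) && ((false && ((let w = false in (\p.true)) (6 * 6))) || ((\q.(if false then false else false)) 8)))
step 4: [let@0.0] (((\v.true) false) && ((false && ((let w = false in (\p.true)) (6 * 6))) || ((\q.(if false then false else false)) 8)))
step 5: [beta@0] (true && ((false && ((let w = false in (\p.true)) (6 * 6))) || ((\q.(if false then false else false)) 8)))
step 6: [let@1.0.1.0] (true && ((false && ((\p.true) (6 * 6))) || ((\q.(if false then false else false)) 8)))
step 7: [delta@1.0.1.1] (true && ((false && ((\p.true) 36)) || ((\q.(if false then false else false)) 8)))
step 8: [beta@1.0.1] (true && ((false && true) || ((\q.(if false then false else false)) 8)))
step 9: [delta@1.0] (true && (false || ((\q.(if false then false else false)) 8)))
step 10: [beta@1.1] (true && (false || (if false then false else false)))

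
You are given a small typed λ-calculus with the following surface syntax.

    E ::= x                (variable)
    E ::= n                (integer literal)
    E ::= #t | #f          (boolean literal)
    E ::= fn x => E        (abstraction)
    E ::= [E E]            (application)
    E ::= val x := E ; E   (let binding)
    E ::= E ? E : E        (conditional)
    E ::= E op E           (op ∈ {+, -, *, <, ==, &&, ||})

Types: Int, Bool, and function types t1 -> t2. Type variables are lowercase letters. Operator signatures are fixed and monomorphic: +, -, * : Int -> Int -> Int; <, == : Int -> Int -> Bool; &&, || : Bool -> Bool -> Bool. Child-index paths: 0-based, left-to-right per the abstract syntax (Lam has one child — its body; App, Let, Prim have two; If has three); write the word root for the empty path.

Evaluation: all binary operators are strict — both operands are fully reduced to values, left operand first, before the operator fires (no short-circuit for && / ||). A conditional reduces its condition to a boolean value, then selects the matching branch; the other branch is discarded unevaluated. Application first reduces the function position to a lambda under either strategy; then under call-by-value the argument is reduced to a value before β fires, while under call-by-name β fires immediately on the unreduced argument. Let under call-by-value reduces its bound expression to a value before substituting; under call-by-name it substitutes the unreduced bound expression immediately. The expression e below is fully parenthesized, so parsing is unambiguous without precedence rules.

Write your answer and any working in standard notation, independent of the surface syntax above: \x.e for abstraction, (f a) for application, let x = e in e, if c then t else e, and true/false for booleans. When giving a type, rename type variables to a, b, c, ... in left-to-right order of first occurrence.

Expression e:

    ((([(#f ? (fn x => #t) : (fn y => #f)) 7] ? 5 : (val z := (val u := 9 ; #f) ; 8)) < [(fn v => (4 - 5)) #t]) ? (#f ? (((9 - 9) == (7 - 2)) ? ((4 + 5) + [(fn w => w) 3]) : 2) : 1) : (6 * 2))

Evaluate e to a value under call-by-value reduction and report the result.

Working:
step 0: (if ((if ((if false then (\x.true) else (\y.false)) 7) then 5 else (let z = (let u = 9 in false) in 8)) < ((\v.(4 - 5)) true)) then (if false then (if ((9 - 9) == (7 - 2)) then ((4 + 5) + ((\w.w) 3)) else 2) else 1) else (6 * 2))
step 1: [if@0.0.0.0] (if ((if ((\y.false) 7) then 5 else (let z = (let u = 9 in false) in 8)) < ((\v.(4 - 5)) true)) then (if false then (if ((9 - 9) == (7 - 2)) then ((4 + 5) + ((\w.w) 3)) else 2) else 1) else (6 * 2))
step 2: [beta@0.0.0] (if ((if false then 5 else (let z = (let u = 9 in false) in 8)) < ((\v.(4 - 5)) true)) then (if false then (if ((9 - 9) == (7 - 2)) then ((4 + 5) + ((\w.w) 3)) else 2) else 1) else (6 * 2))
step 3: [if@0.0] (if ((let z = (let u = 9 in false) in 8) < ((\v.(4 - 5)) true)) then (if false then (if ((9 - 9) == (7 - 2)) then ((4 + 5) + ((\w.w) 3)) else 2) else 1) else (6 * 2))
step 4: [let@0.0.0] (if ((let z = false in 8) < ((\v.(4 - 5)) true)) then (if false then (if ((9 - 9) == (7 - 2)) then ((4 + 5) + ((\w.w) 3)) else 2) else 1) else (6 * 2))
step 5: [let@0.0] (if (8 < ((\v.(4 - 5)) true)) then (if false then (if ((9 - 9) == (7 - 2)) then ((4 + 5) + ((\w.w) 3)) else 2) else 1) else (6 * 2))
step 6: [beta@0.1] (if (8 < (4 - 5)) then (if false then (if ((9 - 9) == (7 - 2)) then ((4 + 5) + ((\w.w) 3)) else 2) else 1) else (6 * 2))
step 7: [delta@0.1] (if (8 < -1) then (if false then (if ((9 - 9) == (7 - 2)) then ((4 + 5) + ((\w.w) 3)) else 2) else 1) else (6 * 2))
step 8: [delta@0] (if false then (if false then (if ((9 - 9) == (7 - 2)) then ((4 + 5) + ((\w.w) 3)) else 2) else 1) else (6 * 2))
step 9: [if@root] (6 * 2)
step 10: [delta@root] 12

Answer: 12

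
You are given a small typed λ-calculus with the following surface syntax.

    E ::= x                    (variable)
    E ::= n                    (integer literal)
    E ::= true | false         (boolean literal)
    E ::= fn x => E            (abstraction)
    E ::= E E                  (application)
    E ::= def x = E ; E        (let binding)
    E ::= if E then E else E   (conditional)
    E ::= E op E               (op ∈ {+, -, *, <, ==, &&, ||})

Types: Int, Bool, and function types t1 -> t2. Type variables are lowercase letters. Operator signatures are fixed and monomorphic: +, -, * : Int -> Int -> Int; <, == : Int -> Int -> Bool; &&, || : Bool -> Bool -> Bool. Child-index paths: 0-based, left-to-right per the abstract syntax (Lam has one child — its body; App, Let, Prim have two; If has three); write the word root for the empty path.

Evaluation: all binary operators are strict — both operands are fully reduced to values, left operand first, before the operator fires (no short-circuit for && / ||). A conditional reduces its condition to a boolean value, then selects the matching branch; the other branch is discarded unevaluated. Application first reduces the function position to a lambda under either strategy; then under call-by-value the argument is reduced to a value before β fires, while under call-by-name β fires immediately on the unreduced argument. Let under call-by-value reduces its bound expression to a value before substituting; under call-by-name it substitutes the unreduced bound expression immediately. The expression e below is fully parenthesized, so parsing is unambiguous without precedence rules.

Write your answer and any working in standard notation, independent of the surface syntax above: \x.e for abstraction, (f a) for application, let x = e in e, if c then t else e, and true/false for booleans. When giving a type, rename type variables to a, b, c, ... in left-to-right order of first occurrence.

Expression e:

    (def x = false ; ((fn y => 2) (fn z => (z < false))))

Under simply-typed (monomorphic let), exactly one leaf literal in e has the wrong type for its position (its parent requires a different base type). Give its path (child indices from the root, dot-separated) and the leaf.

Working:
let x : Bool
\y._ : a -> Int
z : b
  unify b ~ Int
  unify Bool ~ Int
  FAIL: mismatch Bool ~ Int

Answer: 1.1.0.1 : false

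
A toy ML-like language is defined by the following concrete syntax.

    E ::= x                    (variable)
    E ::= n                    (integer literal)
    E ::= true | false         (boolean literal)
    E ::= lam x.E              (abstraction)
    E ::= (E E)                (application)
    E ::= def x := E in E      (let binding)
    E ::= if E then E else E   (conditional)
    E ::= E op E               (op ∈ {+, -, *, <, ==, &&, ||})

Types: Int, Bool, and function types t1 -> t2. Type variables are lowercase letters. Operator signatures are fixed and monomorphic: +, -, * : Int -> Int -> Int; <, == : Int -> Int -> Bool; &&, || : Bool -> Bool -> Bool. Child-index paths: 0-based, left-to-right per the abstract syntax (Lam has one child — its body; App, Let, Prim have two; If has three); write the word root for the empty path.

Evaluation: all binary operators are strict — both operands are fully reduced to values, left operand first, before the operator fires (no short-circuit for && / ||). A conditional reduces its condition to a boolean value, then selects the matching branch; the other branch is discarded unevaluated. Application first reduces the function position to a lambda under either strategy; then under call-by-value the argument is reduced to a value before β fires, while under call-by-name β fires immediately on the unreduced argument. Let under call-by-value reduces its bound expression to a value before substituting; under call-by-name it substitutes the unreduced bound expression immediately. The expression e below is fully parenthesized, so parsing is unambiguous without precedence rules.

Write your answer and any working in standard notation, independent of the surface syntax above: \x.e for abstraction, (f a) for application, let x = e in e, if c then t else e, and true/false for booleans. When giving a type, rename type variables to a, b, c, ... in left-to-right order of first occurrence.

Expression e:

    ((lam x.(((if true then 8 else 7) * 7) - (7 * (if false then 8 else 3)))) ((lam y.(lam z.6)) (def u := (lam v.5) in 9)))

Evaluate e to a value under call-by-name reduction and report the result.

Working:
step 0: ((\x.(((if true then 8 else 7) * 7) - (7 * (if false then 8 else 3)))) ((\y.(\z.6)) (let u = (\v.5) in 9)))
step 1: [beta@root] (((if true then 8 else 7) * 7) - (7 * (if false then 8 else 3)))
step 2: [if@0.0] ((8 * 7) - (7 * (if false then 8 else 3)))
step 3: [delta@0] (56 - (7 * (if false then 8 else 3)))
step 4: [if@1.1] (56 - (7 * 3))
step 5: [delta@1] (56 - 21)
step 6: [delta@root] 35

Answer: 35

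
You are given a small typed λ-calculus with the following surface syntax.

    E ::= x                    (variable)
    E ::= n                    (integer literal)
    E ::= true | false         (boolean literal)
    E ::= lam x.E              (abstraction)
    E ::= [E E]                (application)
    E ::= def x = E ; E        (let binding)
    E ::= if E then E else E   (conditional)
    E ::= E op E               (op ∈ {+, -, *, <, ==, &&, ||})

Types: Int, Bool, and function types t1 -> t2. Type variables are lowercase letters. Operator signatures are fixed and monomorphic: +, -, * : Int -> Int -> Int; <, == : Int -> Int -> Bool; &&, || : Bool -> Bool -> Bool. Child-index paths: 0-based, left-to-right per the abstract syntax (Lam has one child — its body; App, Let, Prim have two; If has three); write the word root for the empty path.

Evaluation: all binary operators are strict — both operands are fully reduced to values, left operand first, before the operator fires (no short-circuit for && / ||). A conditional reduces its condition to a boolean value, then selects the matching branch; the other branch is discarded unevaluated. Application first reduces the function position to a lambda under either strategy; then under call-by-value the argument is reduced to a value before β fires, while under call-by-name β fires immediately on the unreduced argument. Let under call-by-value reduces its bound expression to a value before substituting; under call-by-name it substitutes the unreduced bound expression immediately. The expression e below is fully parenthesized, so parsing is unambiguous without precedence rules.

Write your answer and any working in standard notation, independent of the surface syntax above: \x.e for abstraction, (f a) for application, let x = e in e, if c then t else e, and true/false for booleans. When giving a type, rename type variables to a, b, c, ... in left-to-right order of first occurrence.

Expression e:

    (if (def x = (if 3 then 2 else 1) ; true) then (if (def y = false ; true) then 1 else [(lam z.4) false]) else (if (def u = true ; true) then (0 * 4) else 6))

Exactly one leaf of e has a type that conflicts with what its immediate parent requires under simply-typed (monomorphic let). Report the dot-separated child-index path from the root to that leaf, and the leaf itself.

Answer: 0.0.0 : 3

Trace:
  unify Int ~ Bool
  FAIL: mismatch Int ~ Bool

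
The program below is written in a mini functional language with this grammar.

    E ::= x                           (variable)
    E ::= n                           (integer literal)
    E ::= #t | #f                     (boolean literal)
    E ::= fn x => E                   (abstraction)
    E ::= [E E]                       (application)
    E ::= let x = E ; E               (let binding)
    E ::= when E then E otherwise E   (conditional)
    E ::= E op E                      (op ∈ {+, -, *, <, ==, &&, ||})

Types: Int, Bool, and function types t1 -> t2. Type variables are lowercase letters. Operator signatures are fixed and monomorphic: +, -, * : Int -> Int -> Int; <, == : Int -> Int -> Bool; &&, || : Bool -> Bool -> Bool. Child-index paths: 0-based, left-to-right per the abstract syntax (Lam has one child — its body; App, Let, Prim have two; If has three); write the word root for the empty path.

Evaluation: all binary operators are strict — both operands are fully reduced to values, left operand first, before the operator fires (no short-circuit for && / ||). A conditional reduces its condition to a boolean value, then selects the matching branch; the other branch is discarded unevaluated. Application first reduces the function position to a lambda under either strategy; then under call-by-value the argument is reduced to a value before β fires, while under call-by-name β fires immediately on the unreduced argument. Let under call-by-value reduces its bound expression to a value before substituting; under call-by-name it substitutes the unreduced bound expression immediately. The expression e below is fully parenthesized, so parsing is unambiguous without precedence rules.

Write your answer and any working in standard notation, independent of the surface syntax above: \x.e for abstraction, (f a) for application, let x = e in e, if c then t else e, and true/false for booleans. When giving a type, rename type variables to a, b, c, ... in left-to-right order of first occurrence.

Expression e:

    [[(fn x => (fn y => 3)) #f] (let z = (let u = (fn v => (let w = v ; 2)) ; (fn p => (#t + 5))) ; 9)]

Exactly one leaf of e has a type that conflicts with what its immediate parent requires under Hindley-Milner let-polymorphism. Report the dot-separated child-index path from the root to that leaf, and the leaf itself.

Answer: 1.0.1.0.0 : true

Working:
\y._ : b -> Int
\x._ : a -> b -> Int
  unify a -> b -> Int ~ Bool -> c
  unify a ~ Bool
  unify b -> Int ~ c
_ _ : b -> Int
v : d
let w : d
\v._ : d -> Int
let u : forall. d -> Int
  unify Bool ~ Int
  FAIL: mismatch Bool ~ Int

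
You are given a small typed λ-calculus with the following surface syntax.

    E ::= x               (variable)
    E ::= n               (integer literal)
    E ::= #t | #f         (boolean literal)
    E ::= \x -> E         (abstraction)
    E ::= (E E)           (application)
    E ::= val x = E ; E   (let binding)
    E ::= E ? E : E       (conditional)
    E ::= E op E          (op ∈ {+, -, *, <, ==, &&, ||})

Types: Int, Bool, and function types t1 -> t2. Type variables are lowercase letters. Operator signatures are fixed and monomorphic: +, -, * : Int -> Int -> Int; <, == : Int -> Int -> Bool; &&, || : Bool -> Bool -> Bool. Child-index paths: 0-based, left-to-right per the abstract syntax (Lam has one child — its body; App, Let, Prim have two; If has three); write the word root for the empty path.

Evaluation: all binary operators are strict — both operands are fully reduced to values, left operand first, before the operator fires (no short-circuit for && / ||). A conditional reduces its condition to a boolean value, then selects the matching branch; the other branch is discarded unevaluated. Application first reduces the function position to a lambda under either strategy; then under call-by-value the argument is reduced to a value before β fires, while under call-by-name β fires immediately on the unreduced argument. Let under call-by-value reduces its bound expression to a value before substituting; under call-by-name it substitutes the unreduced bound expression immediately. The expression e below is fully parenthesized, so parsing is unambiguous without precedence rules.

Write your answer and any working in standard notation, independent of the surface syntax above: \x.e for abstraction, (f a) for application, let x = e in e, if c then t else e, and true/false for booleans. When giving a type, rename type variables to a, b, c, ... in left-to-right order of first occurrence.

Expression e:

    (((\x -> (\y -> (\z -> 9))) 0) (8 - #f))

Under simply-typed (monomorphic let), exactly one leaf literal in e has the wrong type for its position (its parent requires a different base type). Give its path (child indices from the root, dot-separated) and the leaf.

Answer: 1.1 : false

Trace:
\z._ : c -> Int
\y._ : b -> c -> Int
\x._ : a -> b -> c -> Int
  unify a -> b -> c -> Int ~ Int -> d
  unify a ~ Int
  unify b -> c -> Int ~ d
_ _ : b -> c -> Int
  unify Int ~ Int
  unify Bool ~ Int
  FAIL: mismatch Bool ~ Int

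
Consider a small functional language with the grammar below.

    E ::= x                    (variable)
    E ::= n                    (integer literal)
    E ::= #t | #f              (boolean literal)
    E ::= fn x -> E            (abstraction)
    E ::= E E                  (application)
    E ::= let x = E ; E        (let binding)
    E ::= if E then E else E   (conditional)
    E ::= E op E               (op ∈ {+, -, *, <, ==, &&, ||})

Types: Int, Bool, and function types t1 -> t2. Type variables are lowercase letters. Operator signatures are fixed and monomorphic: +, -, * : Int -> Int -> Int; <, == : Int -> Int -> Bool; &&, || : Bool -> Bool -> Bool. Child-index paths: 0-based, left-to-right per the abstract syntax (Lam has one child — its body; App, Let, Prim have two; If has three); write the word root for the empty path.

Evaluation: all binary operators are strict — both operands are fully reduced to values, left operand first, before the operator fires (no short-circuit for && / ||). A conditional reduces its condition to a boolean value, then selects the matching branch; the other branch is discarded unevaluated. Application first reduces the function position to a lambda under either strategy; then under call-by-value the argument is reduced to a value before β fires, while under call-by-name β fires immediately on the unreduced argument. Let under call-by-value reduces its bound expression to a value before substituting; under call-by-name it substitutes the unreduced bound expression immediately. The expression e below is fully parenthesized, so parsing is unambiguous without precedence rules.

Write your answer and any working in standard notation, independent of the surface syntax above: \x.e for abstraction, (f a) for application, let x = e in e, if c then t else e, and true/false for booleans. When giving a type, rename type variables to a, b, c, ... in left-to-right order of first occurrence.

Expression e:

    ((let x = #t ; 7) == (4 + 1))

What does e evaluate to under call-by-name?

Answer: false

Derivation:
step 0: ((let x = true in 7) == (4 + 1))
step 1: [let@0] (7 == (4 + 1))
step 2: [delta@1] (7 == 5)
step 3: [delta@root] false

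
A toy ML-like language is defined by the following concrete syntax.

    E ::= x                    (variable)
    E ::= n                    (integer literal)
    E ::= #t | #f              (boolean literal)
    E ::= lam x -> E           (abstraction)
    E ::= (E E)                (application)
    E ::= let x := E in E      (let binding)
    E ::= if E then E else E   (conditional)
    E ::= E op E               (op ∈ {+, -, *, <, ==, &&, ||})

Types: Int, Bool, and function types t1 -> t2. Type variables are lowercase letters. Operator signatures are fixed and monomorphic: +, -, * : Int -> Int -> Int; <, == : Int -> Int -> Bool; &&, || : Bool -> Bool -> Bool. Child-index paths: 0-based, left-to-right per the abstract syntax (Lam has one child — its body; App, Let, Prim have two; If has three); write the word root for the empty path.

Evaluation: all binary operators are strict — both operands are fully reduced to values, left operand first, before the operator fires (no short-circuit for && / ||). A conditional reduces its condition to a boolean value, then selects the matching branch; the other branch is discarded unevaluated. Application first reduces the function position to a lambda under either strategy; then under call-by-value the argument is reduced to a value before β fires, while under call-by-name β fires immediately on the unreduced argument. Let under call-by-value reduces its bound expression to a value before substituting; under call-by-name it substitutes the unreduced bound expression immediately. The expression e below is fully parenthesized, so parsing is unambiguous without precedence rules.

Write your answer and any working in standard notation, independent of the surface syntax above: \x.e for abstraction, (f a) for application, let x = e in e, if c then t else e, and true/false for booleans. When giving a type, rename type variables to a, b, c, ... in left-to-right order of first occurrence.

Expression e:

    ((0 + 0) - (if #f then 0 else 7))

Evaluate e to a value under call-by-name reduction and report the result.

Derivation:
step 0: ((0 + 0) - (if false then 0 else 7))
step 1: [delta@0] (0 - (if false then 0 else 7))
step 2: [if@1] (0 - 7)
step 3: [delta@root] -7

Answer: -7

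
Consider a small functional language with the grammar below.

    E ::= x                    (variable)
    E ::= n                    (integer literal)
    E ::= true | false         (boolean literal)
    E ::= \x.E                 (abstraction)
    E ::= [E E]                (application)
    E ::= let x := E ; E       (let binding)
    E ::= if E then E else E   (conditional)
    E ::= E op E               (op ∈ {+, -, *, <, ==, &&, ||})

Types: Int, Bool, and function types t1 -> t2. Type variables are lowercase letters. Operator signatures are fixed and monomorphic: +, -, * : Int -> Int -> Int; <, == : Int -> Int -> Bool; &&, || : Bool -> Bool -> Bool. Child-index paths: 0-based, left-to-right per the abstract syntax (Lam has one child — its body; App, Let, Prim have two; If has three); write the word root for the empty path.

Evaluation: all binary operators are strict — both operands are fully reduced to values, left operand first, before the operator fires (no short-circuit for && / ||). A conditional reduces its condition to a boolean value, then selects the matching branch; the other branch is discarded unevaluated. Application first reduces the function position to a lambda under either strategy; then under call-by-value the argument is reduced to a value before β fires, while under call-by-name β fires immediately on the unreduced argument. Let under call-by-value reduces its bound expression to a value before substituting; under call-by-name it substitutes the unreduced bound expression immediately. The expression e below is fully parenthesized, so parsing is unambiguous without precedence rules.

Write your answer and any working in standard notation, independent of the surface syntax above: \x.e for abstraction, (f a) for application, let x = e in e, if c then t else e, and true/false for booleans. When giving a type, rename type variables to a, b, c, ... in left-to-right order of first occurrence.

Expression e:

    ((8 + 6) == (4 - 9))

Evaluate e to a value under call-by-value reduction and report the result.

Answer: false

Trace:
step 0: ((8 + 6) == (4 - 9))
step 1: [delta@0] (14 == (4 - 9))
step 2: [delta@1] (14 == -5)
step 3: [delta@root] false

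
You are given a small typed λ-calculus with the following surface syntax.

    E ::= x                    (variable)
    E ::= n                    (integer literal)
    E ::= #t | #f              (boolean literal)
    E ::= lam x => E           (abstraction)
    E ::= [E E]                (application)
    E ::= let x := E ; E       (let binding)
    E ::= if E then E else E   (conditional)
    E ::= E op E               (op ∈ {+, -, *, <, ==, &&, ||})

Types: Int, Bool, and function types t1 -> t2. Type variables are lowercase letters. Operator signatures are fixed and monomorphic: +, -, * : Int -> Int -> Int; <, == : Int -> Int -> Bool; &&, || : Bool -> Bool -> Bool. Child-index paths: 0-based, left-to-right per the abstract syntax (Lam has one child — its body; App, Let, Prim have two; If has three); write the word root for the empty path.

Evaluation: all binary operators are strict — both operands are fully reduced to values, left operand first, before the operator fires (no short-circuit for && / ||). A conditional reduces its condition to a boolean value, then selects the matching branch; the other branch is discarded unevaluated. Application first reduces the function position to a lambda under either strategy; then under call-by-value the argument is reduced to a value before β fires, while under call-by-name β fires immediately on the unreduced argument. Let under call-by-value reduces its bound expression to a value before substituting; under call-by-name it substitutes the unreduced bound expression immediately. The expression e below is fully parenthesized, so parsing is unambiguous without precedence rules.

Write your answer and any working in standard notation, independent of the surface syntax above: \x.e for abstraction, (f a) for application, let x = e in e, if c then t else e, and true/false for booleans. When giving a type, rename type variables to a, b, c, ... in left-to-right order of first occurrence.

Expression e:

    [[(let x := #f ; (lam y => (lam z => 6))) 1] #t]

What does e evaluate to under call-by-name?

Answer: 6

Trace:
step 0: (((let x = false in (\y.(\z.6))) 1) true)
step 1: [let@0.0] (((\y.(\z.6)) 1) true)
step 2: [beta@0] ((\z.6) true)
step 3: [beta@root] 6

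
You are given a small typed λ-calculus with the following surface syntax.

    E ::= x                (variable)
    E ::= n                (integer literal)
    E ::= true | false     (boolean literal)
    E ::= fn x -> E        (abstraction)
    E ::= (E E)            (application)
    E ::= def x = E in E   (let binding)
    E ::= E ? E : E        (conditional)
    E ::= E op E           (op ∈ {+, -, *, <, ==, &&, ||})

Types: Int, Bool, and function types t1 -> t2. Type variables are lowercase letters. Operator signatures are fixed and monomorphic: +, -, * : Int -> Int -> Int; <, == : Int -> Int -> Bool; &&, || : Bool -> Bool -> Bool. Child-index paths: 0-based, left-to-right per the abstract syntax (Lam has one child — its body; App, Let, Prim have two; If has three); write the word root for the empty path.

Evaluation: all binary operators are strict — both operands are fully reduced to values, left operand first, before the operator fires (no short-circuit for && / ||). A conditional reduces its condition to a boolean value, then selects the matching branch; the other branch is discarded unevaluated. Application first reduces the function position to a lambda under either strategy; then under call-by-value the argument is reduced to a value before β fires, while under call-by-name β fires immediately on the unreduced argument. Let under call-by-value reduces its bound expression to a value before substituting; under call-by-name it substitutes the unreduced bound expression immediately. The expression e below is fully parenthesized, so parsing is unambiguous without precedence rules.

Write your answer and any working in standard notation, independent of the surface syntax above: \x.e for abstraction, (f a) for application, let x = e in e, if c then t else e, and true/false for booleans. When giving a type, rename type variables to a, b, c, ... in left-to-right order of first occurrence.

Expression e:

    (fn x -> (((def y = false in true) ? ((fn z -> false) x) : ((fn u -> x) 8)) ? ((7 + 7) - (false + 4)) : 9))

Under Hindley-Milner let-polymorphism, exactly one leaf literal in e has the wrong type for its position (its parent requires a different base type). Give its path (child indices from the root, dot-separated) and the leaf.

Working:
let y : Bool
  unify Bool ~ Bool
\z._ : b -> Bool
x : a
  unify b -> Bool ~ a -> c
  unify b ~ a
  unify Bool ~ c
_ _ : Bool
x : a
\u._ : d -> a
  unify d -> a ~ Int -> e
  unify d ~ Int
  unify a ~ e
_ _ : e
  unify Bool ~ e
  unify Bool ~ Bool
  unify Int ~ Int
  unify Int ~ Int
  unify Int ~ Int
  unify Bool ~ Int
  FAIL: mismatch Bool ~ Int

Answer: 0.1.1.0 : false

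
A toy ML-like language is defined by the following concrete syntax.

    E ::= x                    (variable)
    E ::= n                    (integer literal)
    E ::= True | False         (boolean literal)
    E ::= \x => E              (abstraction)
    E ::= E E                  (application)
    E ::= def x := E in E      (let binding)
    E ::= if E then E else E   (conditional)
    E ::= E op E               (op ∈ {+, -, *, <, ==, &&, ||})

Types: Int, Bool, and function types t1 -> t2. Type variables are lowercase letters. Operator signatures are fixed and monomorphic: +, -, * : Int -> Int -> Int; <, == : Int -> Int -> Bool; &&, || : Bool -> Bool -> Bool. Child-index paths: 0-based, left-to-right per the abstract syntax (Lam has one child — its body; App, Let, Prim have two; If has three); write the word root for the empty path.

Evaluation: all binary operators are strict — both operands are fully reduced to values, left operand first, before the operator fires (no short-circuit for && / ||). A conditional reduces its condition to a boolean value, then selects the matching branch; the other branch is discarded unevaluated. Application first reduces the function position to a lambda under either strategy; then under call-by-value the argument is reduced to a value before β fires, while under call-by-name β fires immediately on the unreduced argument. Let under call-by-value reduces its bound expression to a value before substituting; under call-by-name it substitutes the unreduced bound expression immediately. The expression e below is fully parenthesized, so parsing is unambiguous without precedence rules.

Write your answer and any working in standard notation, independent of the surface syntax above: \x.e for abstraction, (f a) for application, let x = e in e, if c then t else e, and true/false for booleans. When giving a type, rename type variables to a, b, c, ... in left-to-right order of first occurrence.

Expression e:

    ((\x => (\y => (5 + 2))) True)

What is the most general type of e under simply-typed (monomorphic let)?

Answer: a -> Int

Working:
  unify Int ~ Int
  unify Int ~ Int
\y._ : b -> Int
\x._ : a -> b -> Int
  unify a -> b -> Int ~ Bool -> c
  unify a ~ Bool
  unify b -> Int ~ c
_ _ : b -> Int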